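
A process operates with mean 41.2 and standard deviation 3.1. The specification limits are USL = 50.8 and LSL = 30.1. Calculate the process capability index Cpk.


Cpu = (50.8 - 41.2) / (3 * 3.1) = 1.03
Cpl = (41.2 - 30.1) / (3 * 3.1) = 1.19
Cpk = min(1.03, 1.19) = 1.03

1.03


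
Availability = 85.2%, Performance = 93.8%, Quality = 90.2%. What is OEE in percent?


Formula: OEE = Availability * Performance * Quality / 10000
A * P = 85.2% * 93.8% / 100 = 79.92%
OEE = 79.92% * 90.2% / 100 = 72.1%

72.1%


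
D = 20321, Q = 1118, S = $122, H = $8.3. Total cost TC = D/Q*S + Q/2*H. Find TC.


TC = 20321/1118 * 122 + 1118/2 * 8.3

$6857.20


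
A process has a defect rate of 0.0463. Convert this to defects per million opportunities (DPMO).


DPMO = defect_rate * 1000000 = 0.0463 * 1000000

46300


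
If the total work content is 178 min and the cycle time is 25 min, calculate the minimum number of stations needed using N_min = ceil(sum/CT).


Formula: N_min = ceil(Sum of Task Times / Cycle Time)
N_min = ceil(178 min / 25 min) = ceil(7.12)
N_min = 8 stations

8


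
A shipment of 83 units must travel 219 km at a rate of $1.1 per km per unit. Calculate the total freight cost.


TC = dist * cost * units = 219 * 1.1 * 83 = $19994.70

$19994.70


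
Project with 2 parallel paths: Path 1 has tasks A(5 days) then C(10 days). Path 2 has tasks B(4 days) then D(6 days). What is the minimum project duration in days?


Path 1 = 5 + 10 = 15 days
Path 2 = 4 + 6 = 10 days
Duration = max(15, 10) = 15 days

15 days


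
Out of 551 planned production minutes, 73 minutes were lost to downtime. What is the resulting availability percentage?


Formula: Availability = (Planned Time - Downtime) / Planned Time * 100
Uptime = 551 - 73 = 478 min
Availability = 478 / 551 * 100 = 86.8%

86.8%


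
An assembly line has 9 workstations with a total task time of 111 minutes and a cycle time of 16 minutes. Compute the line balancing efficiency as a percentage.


Formula: Efficiency = Sum of Task Times / (N_stations * CT) * 100
Total station capacity = 9 stations * 16 min = 144 min
Efficiency = 111 / 144 * 100 = 77.1%

77.1%


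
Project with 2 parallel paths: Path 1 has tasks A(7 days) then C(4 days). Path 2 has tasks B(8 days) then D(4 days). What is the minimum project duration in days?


Path 1 = 7 + 4 = 11 days
Path 2 = 8 + 4 = 12 days
Duration = max(11, 12) = 12 days

12 days


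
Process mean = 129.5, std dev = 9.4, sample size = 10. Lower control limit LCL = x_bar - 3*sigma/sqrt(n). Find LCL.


LCL = 129.5 - 3 * 9.4 / sqrt(10)

120.58


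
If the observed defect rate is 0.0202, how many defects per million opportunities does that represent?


DPMO = defect_rate * 1000000 = 0.0202 * 1000000

20200


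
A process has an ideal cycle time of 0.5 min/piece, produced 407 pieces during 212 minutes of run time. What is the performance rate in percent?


Formula: Performance = (Ideal CT * Total Count) / Run Time * 100
Ideal output time = 0.5 * 407 = 203.5 min
Performance = 203.5 / 212 * 100 = 96.0%

96.0%


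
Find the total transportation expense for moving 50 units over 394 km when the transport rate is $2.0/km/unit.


TC = dist * cost * units = 394 * 2.0 * 50 = $39400.00

$39400.00


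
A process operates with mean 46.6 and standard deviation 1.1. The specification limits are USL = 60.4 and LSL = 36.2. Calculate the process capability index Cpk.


Cpu = (60.4 - 46.6) / (3 * 1.1) = 4.18
Cpl = (46.6 - 36.2) / (3 * 1.1) = 3.15
Cpk = min(4.18, 3.15) = 3.15

3.15


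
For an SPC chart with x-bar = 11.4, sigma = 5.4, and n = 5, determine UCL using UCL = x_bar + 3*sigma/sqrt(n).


UCL = 11.4 + 3 * 5.4 / sqrt(5)

18.64


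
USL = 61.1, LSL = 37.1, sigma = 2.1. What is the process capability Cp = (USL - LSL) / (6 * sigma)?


Cp = (61.1 - 37.1) / (6 * 2.1)

1.9


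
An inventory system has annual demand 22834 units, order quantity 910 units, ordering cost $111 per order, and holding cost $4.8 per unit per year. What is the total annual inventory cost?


TC = 22834/910 * 111 + 910/2 * 4.8

$4969.25


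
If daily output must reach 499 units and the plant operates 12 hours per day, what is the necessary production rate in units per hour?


Formula: Production Rate = Daily Demand / Available Hours
Rate = 499 units/day / 12 hours/day
Rate = 41.6 units/hour

41.6 units/hour


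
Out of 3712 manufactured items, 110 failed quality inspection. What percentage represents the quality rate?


Formula: Quality Rate = Good Pieces / Total Pieces * 100
Good pieces = 3712 - 110 = 3602
QR = 3602 / 3712 * 100 = 97.0%

97.0%


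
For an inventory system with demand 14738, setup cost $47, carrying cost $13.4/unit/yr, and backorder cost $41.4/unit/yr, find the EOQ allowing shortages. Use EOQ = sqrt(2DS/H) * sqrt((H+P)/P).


Formula: EOQ* = sqrt(2DS/H) * sqrt((H+P)/P)
Base EOQ = sqrt(2*14738*47/13.4) = 321.54 units
Correction = sqrt((13.4+41.4)/41.4) = 1.15051
EOQ* = 321.54 * 1.15051 = 369.9 units

369.9 units


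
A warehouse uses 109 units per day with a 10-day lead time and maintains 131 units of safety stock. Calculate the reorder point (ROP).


Formula: ROP = (Daily Demand * Lead Time) + Safety Stock
Demand during lead time = 109 * 10 = 1090 units
ROP = 1090 + 131 = 1221 units

1221 units


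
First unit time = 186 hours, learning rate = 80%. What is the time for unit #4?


Formula: T_n = T_1 * (learning_rate)^(log2(n)) where learning_rate = rate/100
Doublings = log2(4) = 2
T_n = 186 * 0.8^2
T_n = 186 * 0.64 = 119.0 hours

119.0 hours


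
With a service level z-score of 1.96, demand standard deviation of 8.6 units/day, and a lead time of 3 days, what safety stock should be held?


Formula: SS = z * sigma_d * sqrt(LT)
sqrt(LT) = sqrt(3) = 1.7321
SS = 1.96 * 8.6 * 1.7321
SS = 29.2 units

29.2 units


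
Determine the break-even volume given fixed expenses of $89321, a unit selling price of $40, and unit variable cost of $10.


Formula: BEQ = Fixed Costs / (Price - Variable Cost)
Contribution margin = $40 - $10 = $30/unit
BEQ = ceil($89321 / $30/unit) = ceil(2977.37) = 2978 units

2978 units


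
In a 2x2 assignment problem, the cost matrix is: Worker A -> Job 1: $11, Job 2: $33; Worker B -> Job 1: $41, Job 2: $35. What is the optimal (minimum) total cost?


Option 1: A->1 + B->2 = $11 + $35 = $46
Option 2: A->2 + B->1 = $33 + $41 = $74
Min cost = min($46, $74) = $46

$46


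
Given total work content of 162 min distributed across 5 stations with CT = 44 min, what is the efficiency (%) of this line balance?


Formula: Efficiency = Sum of Task Times / (N_stations * CT) * 100
Total station capacity = 5 stations * 44 min = 220 min
Efficiency = 162 / 220 * 100 = 73.6%

73.6%


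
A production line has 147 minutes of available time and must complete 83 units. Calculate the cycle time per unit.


Formula: CT = Available Time / Number of Units
CT = 147 min / 83 units
CT = 1.77 min/unit

1.77 min/unit


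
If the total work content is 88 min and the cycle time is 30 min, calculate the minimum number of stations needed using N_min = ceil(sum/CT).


Formula: N_min = ceil(Sum of Task Times / Cycle Time)
N_min = ceil(88 min / 30 min) = ceil(2.9333)
N_min = 3 stations

3


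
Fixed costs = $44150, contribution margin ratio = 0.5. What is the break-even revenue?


Formula: BER = Fixed Costs / Contribution Margin Ratio
BER = $44150 / 0.5
BER = $88300.00 (to the nearest cent)

$88300.00


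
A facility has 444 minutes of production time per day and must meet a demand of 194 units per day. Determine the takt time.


Formula: Takt Time = Available Production Time / Customer Demand
Takt = 444 min/day / 194 units/day
Takt = 2.29 min/unit

2.29 min/unit


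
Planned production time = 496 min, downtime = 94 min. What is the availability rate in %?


Formula: Availability = (Planned Time - Downtime) / Planned Time * 100
Uptime = 496 - 94 = 402 min
Availability = 402 / 496 * 100 = 81.0%

81.0%


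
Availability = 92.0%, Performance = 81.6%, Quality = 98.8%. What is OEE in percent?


Formula: OEE = Availability * Performance * Quality / 10000
A * P = 92.0% * 81.6% / 100 = 75.07%
OEE = 75.07% * 98.8% / 100 = 74.2%

74.2%


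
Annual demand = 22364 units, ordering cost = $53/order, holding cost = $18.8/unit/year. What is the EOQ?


Formula: EOQ = sqrt(2 * D * S / H)
Numerator: 2 * 22364 * 53 = 2370584
2DS/H = 2370584 / 18.8 = 126094.9
EOQ = sqrt(126094.9) = 355.1 units

355.1 units


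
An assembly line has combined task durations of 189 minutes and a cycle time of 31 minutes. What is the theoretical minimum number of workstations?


Formula: N_min = ceil(Sum of Task Times / Cycle Time)
N_min = ceil(189 min / 31 min) = ceil(6.0968)
N_min = 7 stations

7


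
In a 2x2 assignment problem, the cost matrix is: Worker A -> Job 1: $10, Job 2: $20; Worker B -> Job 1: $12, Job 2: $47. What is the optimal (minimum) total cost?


Option 1: A->1 + B->2 = $10 + $47 = $57
Option 2: A->2 + B->1 = $20 + $12 = $32
Min cost = min($57, $32) = $32

$32


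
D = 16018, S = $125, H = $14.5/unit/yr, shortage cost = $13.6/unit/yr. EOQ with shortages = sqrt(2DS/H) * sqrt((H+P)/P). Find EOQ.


Formula: EOQ* = sqrt(2DS/H) * sqrt((H+P)/P)
Base EOQ = sqrt(2*16018*125/14.5) = 525.52 units
Correction = sqrt((14.5+13.6)/13.6) = 1.43742
EOQ* = 525.52 * 1.43742 = 755.4 units

755.4 units


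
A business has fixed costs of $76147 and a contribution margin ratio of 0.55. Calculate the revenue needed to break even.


Formula: BER = Fixed Costs / Contribution Margin Ratio
BER = $76147 / 0.55
BER = $138449.09 (to the nearest cent)

$138449.09


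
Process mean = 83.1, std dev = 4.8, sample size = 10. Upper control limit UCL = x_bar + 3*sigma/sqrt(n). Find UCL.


UCL = 83.1 + 3 * 4.8 / sqrt(10)

87.65


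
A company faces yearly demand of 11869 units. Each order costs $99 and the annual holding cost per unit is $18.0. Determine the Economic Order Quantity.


Formula: EOQ = sqrt(2 * D * S / H)
Numerator: 2 * 11869 * 99 = 2350062
2DS/H = 2350062 / 18.0 = 130559.0
EOQ = sqrt(130559.0) = 361.3 units

361.3 units


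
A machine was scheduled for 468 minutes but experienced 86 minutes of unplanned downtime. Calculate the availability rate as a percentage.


Formula: Availability = (Planned Time - Downtime) / Planned Time * 100
Uptime = 468 - 86 = 382 min
Availability = 382 / 468 * 100 = 81.6%

81.6%


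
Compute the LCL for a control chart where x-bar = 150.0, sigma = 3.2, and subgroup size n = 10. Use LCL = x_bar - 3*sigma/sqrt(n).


LCL = 150.0 - 3 * 3.2 / sqrt(10)

146.96


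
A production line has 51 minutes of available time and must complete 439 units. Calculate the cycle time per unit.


Formula: CT = Available Time / Number of Units
CT = 51 min / 439 units
CT = 0.12 min/unit

0.12 min/unit


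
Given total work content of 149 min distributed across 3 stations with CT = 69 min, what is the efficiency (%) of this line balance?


Formula: Efficiency = Sum of Task Times / (N_stations * CT) * 100
Total station capacity = 3 stations * 69 min = 207 min
Efficiency = 149 / 207 * 100 = 72.0%

72.0%


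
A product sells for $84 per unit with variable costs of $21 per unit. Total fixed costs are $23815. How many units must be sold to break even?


Formula: BEQ = Fixed Costs / (Price - Variable Cost)
Contribution margin = $84 - $21 = $63/unit
BEQ = ceil($23815 / $63/unit) = ceil(378.02) = 379 units

379 units


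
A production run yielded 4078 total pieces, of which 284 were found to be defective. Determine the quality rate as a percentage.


Formula: Quality Rate = Good Pieces / Total Pieces * 100
Good pieces = 4078 - 284 = 3794
QR = 3794 / 4078 * 100 = 93.0%

93.0%


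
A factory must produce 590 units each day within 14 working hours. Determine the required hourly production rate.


Formula: Production Rate = Daily Demand / Available Hours
Rate = 590 units/day / 14 hours/day
Rate = 42.1 units/hour

42.1 units/hour


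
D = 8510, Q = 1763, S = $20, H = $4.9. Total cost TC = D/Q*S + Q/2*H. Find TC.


TC = 8510/1763 * 20 + 1763/2 * 4.9

$4415.89


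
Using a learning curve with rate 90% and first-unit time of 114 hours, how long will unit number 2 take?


Formula: T_n = T_1 * (learning_rate)^(log2(n)) where learning_rate = rate/100
Doublings = log2(2) = 1
T_n = 114 * 0.9^1
T_n = 114 * 0.9 = 102.6 hours

102.6 hours


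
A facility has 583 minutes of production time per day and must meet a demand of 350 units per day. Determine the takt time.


Formula: Takt Time = Available Production Time / Customer Demand
Takt = 583 min/day / 350 units/day
Takt = 1.67 min/unit

1.67 min/unit


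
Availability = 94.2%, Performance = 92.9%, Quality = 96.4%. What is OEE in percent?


Formula: OEE = Availability * Performance * Quality / 10000
A * P = 94.2% * 92.9% / 100 = 87.51%
OEE = 87.51% * 96.4% / 100 = 84.4%

84.4%


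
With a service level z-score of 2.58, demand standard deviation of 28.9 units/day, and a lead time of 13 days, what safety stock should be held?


Formula: SS = z * sigma_d * sqrt(LT)
sqrt(LT) = sqrt(13) = 3.6056
SS = 2.58 * 28.9 * 3.6056
SS = 268.8 units

268.8 units


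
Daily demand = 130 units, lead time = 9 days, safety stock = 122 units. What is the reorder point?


Formula: ROP = (Daily Demand * Lead Time) + Safety Stock
Demand during lead time = 130 * 9 = 1170 units
ROP = 1170 + 122 = 1292 units

1292 units


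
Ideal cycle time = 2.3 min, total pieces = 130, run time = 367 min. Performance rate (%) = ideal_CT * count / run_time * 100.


Formula: Performance = (Ideal CT * Total Count) / Run Time * 100
Ideal output time = 2.3 * 130 = 299.0 min
Performance = 299.0 / 367 * 100 = 81.5%

81.5%


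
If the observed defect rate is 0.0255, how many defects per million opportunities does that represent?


DPMO = defect_rate * 1000000 = 0.0255 * 1000000

25500


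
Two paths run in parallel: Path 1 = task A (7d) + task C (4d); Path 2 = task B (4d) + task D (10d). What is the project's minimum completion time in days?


Path 1 = 7 + 4 = 11 days
Path 2 = 4 + 10 = 14 days
Duration = max(11, 14) = 14 days

14 days


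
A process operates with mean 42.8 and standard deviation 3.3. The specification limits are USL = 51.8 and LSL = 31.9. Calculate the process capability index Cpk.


Cpu = (51.8 - 42.8) / (3 * 3.3) = 0.91
Cpl = (42.8 - 31.9) / (3 * 3.3) = 1.1
Cpk = min(0.91, 1.1) = 0.91

0.91


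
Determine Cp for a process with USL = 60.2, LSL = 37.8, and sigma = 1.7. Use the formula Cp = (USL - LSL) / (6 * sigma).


Cp = (60.2 - 37.8) / (6 * 1.7)

2.2


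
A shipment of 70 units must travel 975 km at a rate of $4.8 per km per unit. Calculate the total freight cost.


TC = dist * cost * units = 975 * 4.8 * 70 = $327600.00

$327600.00


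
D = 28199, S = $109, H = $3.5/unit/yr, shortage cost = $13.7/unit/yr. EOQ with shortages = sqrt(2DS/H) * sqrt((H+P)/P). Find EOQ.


Formula: EOQ* = sqrt(2DS/H) * sqrt((H+P)/P)
Base EOQ = sqrt(2*28199*109/3.5) = 1325.29 units
Correction = sqrt((3.5+13.7)/13.7) = 1.12048
EOQ* = 1325.29 * 1.12048 = 1485.0 units

1485.0 units


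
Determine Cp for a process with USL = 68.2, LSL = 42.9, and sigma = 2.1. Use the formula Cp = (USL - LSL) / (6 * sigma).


Cp = (68.2 - 42.9) / (6 * 2.1)

2.01


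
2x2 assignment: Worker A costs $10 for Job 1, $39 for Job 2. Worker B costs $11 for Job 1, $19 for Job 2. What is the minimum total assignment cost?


Option 1: A->1 + B->2 = $10 + $19 = $29
Option 2: A->2 + B->1 = $39 + $11 = $50
Min cost = min($29, $50) = $29

$29


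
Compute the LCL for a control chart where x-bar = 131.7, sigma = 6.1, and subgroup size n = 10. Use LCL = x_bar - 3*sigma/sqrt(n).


LCL = 131.7 - 3 * 6.1 / sqrt(10)

125.91


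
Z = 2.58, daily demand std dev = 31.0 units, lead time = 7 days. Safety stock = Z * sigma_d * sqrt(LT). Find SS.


Formula: SS = z * sigma_d * sqrt(LT)
sqrt(LT) = sqrt(7) = 2.6458
SS = 2.58 * 31.0 * 2.6458
SS = 211.6 units

211.6 units


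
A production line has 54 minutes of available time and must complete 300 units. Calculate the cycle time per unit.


Formula: CT = Available Time / Number of Units
CT = 54 min / 300 units
CT = 0.18 min/unit

0.18 min/unit


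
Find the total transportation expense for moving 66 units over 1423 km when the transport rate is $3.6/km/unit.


TC = dist * cost * units = 1423 * 3.6 * 66 = $338104.80

$338104.80


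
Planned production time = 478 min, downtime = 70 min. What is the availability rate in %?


Formula: Availability = (Planned Time - Downtime) / Planned Time * 100
Uptime = 478 - 70 = 408 min
Availability = 408 / 478 * 100 = 85.4%

85.4%


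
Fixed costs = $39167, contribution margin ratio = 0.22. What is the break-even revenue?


Formula: BER = Fixed Costs / Contribution Margin Ratio
BER = $39167 / 0.22
BER = $178031.82 (to the nearest cent)

$178031.82


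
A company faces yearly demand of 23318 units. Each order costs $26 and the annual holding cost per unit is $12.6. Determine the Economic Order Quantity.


Formula: EOQ = sqrt(2 * D * S / H)
Numerator: 2 * 23318 * 26 = 1212536
2DS/H = 1212536 / 12.6 = 96233.0
EOQ = sqrt(96233.0) = 310.2 units

310.2 units


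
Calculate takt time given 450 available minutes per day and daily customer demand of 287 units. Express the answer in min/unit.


Formula: Takt Time = Available Production Time / Customer Demand
Takt = 450 min/day / 287 units/day
Takt = 1.57 min/unit

1.57 min/unit


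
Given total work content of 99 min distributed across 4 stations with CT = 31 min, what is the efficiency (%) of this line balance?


Formula: Efficiency = Sum of Task Times / (N_stations * CT) * 100
Total station capacity = 4 stations * 31 min = 124 min
Efficiency = 99 / 124 * 100 = 79.8%

79.8%


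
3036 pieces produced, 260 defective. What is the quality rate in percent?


Formula: Quality Rate = Good Pieces / Total Pieces * 100
Good pieces = 3036 - 260 = 2776
QR = 2776 / 3036 * 100 = 91.4%

91.4%


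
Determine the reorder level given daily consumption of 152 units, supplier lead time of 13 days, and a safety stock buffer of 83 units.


Formula: ROP = (Daily Demand * Lead Time) + Safety Stock
Demand during lead time = 152 * 13 = 1976 units
ROP = 1976 + 83 = 2059 units

2059 units


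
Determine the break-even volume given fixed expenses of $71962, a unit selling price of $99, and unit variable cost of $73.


Formula: BEQ = Fixed Costs / (Price - Variable Cost)
Contribution margin = $99 - $73 = $26/unit
BEQ = ceil($71962 / $26/unit) = ceil(2767.77) = 2768 units

2768 units


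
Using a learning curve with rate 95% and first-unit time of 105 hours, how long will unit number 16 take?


Formula: T_n = T_1 * (learning_rate)^(log2(n)) where learning_rate = rate/100
Doublings = log2(16) = 4
T_n = 105 * 0.95^4
T_n = 105 * 0.8145 = 85.5 hours

85.5 hours


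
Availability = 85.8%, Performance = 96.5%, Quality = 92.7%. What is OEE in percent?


Formula: OEE = Availability * Performance * Quality / 10000
A * P = 85.8% * 96.5% / 100 = 82.8%
OEE = 82.8% * 92.7% / 100 = 76.8%

76.8%


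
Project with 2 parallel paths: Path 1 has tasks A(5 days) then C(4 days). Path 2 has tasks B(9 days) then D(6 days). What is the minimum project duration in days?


Path 1 = 5 + 4 = 9 days
Path 2 = 9 + 6 = 15 days
Duration = max(9, 15) = 15 days

15 days


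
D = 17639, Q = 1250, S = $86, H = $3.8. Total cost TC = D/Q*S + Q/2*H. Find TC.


TC = 17639/1250 * 86 + 1250/2 * 3.8

$3588.56


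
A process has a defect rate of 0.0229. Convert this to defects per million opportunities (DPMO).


DPMO = defect_rate * 1000000 = 0.0229 * 1000000

22900


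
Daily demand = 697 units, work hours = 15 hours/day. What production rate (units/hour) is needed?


Formula: Production Rate = Daily Demand / Available Hours
Rate = 697 units/day / 15 hours/day
Rate = 46.5 units/hour

46.5 units/hour


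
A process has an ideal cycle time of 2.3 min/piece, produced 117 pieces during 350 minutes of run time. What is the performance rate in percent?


Formula: Performance = (Ideal CT * Total Count) / Run Time * 100
Ideal output time = 2.3 * 117 = 269.1 min
Performance = 269.1 / 350 * 100 = 76.9%

76.9%


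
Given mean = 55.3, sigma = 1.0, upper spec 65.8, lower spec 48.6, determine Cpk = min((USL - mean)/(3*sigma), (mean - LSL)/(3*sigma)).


Cpu = (65.8 - 55.3) / (3 * 1.0) = 3.5
Cpl = (55.3 - 48.6) / (3 * 1.0) = 2.23
Cpk = min(3.5, 2.23) = 2.23

2.23


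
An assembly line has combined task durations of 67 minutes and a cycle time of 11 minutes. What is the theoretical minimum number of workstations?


Formula: N_min = ceil(Sum of Task Times / Cycle Time)
N_min = ceil(67 min / 11 min) = ceil(6.0909)
N_min = 7 stations

7


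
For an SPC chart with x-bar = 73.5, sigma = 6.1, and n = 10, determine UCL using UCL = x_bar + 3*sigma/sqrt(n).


UCL = 73.5 + 3 * 6.1 / sqrt(10)

79.29


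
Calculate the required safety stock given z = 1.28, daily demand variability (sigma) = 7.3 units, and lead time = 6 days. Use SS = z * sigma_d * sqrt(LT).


Formula: SS = z * sigma_d * sqrt(LT)
sqrt(LT) = sqrt(6) = 2.4495
SS = 1.28 * 7.3 * 2.4495
SS = 22.9 units

22.9 units


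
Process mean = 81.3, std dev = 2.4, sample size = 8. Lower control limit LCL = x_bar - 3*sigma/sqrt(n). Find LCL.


LCL = 81.3 - 3 * 2.4 / sqrt(8)

78.75


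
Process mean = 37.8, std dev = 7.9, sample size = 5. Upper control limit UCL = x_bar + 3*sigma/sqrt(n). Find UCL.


UCL = 37.8 + 3 * 7.9 / sqrt(5)

48.4


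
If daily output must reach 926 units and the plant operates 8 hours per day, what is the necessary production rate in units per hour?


Formula: Production Rate = Daily Demand / Available Hours
Rate = 926 units/day / 8 hours/day
Rate = 115.8 units/hour

115.8 units/hour


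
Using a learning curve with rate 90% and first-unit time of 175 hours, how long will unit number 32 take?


Formula: T_n = T_1 * (learning_rate)^(log2(n)) where learning_rate = rate/100
Doublings = log2(32) = 5
T_n = 175 * 0.9^5
T_n = 175 * 0.5905 = 103.3 hours

103.3 hours


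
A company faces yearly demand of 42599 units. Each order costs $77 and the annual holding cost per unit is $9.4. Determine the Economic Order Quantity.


Formula: EOQ = sqrt(2 * D * S / H)
Numerator: 2 * 42599 * 77 = 6560246
2DS/H = 6560246 / 9.4 = 697898.5
EOQ = sqrt(697898.5) = 835.4 units

835.4 units


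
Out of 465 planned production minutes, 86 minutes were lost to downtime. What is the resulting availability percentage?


Formula: Availability = (Planned Time - Downtime) / Planned Time * 100
Uptime = 465 - 86 = 379 min
Availability = 379 / 465 * 100 = 81.5%

81.5%


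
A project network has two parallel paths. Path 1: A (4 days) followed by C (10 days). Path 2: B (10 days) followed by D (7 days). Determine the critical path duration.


Path 1 = 4 + 10 = 14 days
Path 2 = 10 + 7 = 17 days
Duration = max(14, 17) = 17 days

17 days


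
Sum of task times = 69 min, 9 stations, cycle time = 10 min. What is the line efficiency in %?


Formula: Efficiency = Sum of Task Times / (N_stations * CT) * 100
Total station capacity = 9 stations * 10 min = 90 min
Efficiency = 69 / 90 * 100 = 76.7%

76.7%


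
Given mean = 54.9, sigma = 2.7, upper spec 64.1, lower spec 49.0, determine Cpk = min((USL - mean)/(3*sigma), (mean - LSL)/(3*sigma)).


Cpu = (64.1 - 54.9) / (3 * 2.7) = 1.14
Cpl = (54.9 - 49.0) / (3 * 2.7) = 0.73
Cpk = min(1.14, 0.73) = 0.73

0.73


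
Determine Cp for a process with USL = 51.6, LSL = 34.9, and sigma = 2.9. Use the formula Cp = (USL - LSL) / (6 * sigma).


Cp = (51.6 - 34.9) / (6 * 2.9)

0.96


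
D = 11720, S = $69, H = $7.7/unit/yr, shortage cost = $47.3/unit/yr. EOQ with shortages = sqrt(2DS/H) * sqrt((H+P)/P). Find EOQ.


Formula: EOQ* = sqrt(2DS/H) * sqrt((H+P)/P)
Base EOQ = sqrt(2*11720*69/7.7) = 458.31 units
Correction = sqrt((7.7+47.3)/47.3) = 1.07833
EOQ* = 458.31 * 1.07833 = 494.2 units

494.2 units


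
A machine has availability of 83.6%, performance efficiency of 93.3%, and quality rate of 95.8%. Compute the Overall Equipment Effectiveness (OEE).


Formula: OEE = Availability * Performance * Quality / 10000
A * P = 83.6% * 93.3% / 100 = 78.0%
OEE = 78.0% * 95.8% / 100 = 74.7%

74.7%


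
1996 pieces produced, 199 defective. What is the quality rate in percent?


Formula: Quality Rate = Good Pieces / Total Pieces * 100
Good pieces = 1996 - 199 = 1797
QR = 1797 / 1996 * 100 = 90.0%

90.0%


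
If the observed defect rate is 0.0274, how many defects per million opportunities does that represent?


DPMO = defect_rate * 1000000 = 0.0274 * 1000000

27400


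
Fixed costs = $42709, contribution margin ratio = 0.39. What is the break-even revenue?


Formula: BER = Fixed Costs / Contribution Margin Ratio
BER = $42709 / 0.39
BER = $109510.26 (to the nearest cent)

$109510.26


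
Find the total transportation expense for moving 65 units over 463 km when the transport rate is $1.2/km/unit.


TC = dist * cost * units = 463 * 1.2 * 65 = $36114.00

$36114.00


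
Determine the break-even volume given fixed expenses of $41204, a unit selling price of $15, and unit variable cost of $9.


Formula: BEQ = Fixed Costs / (Price - Variable Cost)
Contribution margin = $15 - $9 = $6/unit
BEQ = ceil($41204 / $6/unit) = ceil(6867.33) = 6868 units

6868 units


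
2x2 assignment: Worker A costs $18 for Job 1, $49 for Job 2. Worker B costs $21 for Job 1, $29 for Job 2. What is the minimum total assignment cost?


Option 1: A->1 + B->2 = $18 + $29 = $47
Option 2: A->2 + B->1 = $49 + $21 = $70
Min cost = min($47, $70) = $47

$47


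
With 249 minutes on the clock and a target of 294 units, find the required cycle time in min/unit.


Formula: CT = Available Time / Number of Units
CT = 249 min / 294 units
CT = 0.85 min/unit

0.85 min/unit


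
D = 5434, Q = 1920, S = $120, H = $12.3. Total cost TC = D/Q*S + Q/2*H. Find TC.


TC = 5434/1920 * 120 + 1920/2 * 12.3

$12147.63


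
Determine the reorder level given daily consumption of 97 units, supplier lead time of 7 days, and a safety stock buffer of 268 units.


Formula: ROP = (Daily Demand * Lead Time) + Safety Stock
Demand during lead time = 97 * 7 = 679 units
ROP = 679 + 268 = 947 units

947 units


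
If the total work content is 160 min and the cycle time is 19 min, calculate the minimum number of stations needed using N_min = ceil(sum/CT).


Formula: N_min = ceil(Sum of Task Times / Cycle Time)
N_min = ceil(160 min / 19 min) = ceil(8.4211)
N_min = 9 stations

9


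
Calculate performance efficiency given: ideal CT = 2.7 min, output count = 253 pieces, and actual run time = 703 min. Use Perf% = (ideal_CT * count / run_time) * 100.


Formula: Performance = (Ideal CT * Total Count) / Run Time * 100
Ideal output time = 2.7 * 253 = 683.1 min
Performance = 683.1 / 703 * 100 = 97.2%

97.2%


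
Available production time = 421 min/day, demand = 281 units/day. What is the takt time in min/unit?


Formula: Takt Time = Available Production Time / Customer Demand
Takt = 421 min/day / 281 units/day
Takt = 1.5 min/unit

1.5 min/unit


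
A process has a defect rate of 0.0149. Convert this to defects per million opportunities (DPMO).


DPMO = defect_rate * 1000000 = 0.0149 * 1000000

14900


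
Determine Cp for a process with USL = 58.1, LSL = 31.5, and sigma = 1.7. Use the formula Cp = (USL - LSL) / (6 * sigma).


Cp = (58.1 - 31.5) / (6 * 1.7)

2.61


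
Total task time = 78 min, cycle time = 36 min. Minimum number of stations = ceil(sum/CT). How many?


Formula: N_min = ceil(Sum of Task Times / Cycle Time)
N_min = ceil(78 min / 36 min) = ceil(2.1667)
N_min = 3 stations

3


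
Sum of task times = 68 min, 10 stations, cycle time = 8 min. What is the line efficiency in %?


Formula: Efficiency = Sum of Task Times / (N_stations * CT) * 100
Total station capacity = 10 stations * 8 min = 80 min
Efficiency = 68 / 80 * 100 = 85.0%

85.0%


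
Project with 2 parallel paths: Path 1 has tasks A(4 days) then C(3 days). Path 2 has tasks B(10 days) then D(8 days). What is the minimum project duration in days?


Path 1 = 4 + 3 = 7 days
Path 2 = 10 + 8 = 18 days
Duration = max(7, 18) = 18 days

18 days


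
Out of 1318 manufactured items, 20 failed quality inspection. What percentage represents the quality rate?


Formula: Quality Rate = Good Pieces / Total Pieces * 100
Good pieces = 1318 - 20 = 1298
QR = 1298 / 1318 * 100 = 98.5%

98.5%


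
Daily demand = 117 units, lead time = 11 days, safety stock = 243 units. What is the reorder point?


Formula: ROP = (Daily Demand * Lead Time) + Safety Stock
Demand during lead time = 117 * 11 = 1287 units
ROP = 1287 + 243 = 1530 units

1530 units


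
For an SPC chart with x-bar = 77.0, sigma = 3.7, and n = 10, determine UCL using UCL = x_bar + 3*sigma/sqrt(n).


UCL = 77.0 + 3 * 3.7 / sqrt(10)

80.51


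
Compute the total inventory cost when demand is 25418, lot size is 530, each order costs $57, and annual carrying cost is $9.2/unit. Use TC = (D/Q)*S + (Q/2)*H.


TC = 25418/530 * 57 + 530/2 * 9.2

$5171.63


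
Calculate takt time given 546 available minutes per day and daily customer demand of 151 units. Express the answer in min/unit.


Formula: Takt Time = Available Production Time / Customer Demand
Takt = 546 min/day / 151 units/day
Takt = 3.62 min/unit

3.62 min/unit


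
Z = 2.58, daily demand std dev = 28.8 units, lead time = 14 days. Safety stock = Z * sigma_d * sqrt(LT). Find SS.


Formula: SS = z * sigma_d * sqrt(LT)
sqrt(LT) = sqrt(14) = 3.7417
SS = 2.58 * 28.8 * 3.7417
SS = 278.0 units

278.0 units


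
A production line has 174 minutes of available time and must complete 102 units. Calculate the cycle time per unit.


Formula: CT = Available Time / Number of Units
CT = 174 min / 102 units
CT = 1.71 min/unit

1.71 min/unit


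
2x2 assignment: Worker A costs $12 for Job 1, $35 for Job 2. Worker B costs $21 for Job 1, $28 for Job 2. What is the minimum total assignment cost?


Option 1: A->1 + B->2 = $12 + $28 = $40
Option 2: A->2 + B->1 = $35 + $21 = $56
Min cost = min($40, $56) = $40

$40


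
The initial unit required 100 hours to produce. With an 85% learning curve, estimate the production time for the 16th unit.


Formula: T_n = T_1 * (learning_rate)^(log2(n)) where learning_rate = rate/100
Doublings = log2(16) = 4
T_n = 100 * 0.85^4
T_n = 100 * 0.522 = 52.2 hours

52.2 hours


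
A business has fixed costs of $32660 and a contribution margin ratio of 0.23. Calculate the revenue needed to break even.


Formula: BER = Fixed Costs / Contribution Margin Ratio
BER = $32660 / 0.23
BER = $142000.00 (to the nearest cent)

$142000.00


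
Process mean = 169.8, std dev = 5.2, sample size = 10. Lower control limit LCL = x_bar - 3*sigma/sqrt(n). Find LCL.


LCL = 169.8 - 3 * 5.2 / sqrt(10)

164.87


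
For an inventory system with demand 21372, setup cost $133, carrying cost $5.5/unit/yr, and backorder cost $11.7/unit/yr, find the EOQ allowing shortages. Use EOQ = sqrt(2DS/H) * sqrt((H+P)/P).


Formula: EOQ* = sqrt(2DS/H) * sqrt((H+P)/P)
Base EOQ = sqrt(2*21372*133/5.5) = 1016.67 units
Correction = sqrt((5.5+11.7)/11.7) = 1.21247
EOQ* = 1016.67 * 1.21247 = 1232.7 units

1232.7 units


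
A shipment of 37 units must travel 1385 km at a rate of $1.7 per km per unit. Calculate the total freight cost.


TC = dist * cost * units = 1385 * 1.7 * 37 = $87116.50

$87116.50


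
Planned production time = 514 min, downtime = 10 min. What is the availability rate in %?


Formula: Availability = (Planned Time - Downtime) / Planned Time * 100
Uptime = 514 - 10 = 504 min
Availability = 504 / 514 * 100 = 98.1%

98.1%


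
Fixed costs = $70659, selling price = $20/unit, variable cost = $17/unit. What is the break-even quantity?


Formula: BEQ = Fixed Costs / (Price - Variable Cost)
Contribution margin = $20 - $17 = $3/unit
BEQ = ceil($70659 / $3/unit) = ceil(23553.0) = 23553 units

23553 units


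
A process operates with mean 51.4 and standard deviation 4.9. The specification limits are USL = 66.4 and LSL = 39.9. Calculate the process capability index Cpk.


Cpu = (66.4 - 51.4) / (3 * 4.9) = 1.02
Cpl = (51.4 - 39.9) / (3 * 4.9) = 0.78
Cpk = min(1.02, 0.78) = 0.78

0.78


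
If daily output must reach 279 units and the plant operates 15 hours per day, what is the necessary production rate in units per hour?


Formula: Production Rate = Daily Demand / Available Hours
Rate = 279 units/day / 15 hours/day
Rate = 18.6 units/hour

18.6 units/hour


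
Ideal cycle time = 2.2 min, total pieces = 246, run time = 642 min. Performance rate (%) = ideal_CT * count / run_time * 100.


Formula: Performance = (Ideal CT * Total Count) / Run Time * 100
Ideal output time = 2.2 * 246 = 541.2 min
Performance = 541.2 / 642 * 100 = 84.3%

84.3%


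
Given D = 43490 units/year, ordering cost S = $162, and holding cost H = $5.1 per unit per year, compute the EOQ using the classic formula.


Formula: EOQ = sqrt(2 * D * S / H)
Numerator: 2 * 43490 * 162 = 14090760
2DS/H = 14090760 / 5.1 = 2762894.1
EOQ = sqrt(2762894.1) = 1662.2 units

1662.2 units


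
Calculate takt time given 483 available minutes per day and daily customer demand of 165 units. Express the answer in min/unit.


Formula: Takt Time = Available Production Time / Customer Demand
Takt = 483 min/day / 165 units/day
Takt = 2.93 min/unit

2.93 min/unit


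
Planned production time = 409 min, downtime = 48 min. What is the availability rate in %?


Formula: Availability = (Planned Time - Downtime) / Planned Time * 100
Uptime = 409 - 48 = 361 min
Availability = 361 / 409 * 100 = 88.3%

88.3%


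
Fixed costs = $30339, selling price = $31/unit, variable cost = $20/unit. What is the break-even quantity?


Formula: BEQ = Fixed Costs / (Price - Variable Cost)
Contribution margin = $31 - $20 = $11/unit
BEQ = ceil($30339 / $11/unit) = ceil(2758.09) = 2759 units

2759 units


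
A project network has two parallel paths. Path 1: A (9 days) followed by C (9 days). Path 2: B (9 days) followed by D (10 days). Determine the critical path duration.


Path 1 = 9 + 9 = 18 days
Path 2 = 9 + 10 = 19 days
Duration = max(18, 19) = 19 days

19 days


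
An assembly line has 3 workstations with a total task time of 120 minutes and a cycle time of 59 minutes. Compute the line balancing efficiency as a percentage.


Formula: Efficiency = Sum of Task Times / (N_stations * CT) * 100
Total station capacity = 3 stations * 59 min = 177 min
Efficiency = 120 / 177 * 100 = 67.8%

67.8%


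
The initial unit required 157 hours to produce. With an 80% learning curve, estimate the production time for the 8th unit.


Formula: T_n = T_1 * (learning_rate)^(log2(n)) where learning_rate = rate/100
Doublings = log2(8) = 3
T_n = 157 * 0.8^3
T_n = 157 * 0.512 = 80.4 hours

80.4 hours


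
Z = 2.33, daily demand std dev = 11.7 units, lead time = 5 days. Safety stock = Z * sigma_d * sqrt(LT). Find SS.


Formula: SS = z * sigma_d * sqrt(LT)
sqrt(LT) = sqrt(5) = 2.2361
SS = 2.33 * 11.7 * 2.2361
SS = 61.0 units

61.0 units


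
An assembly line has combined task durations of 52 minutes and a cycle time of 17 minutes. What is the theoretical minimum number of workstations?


Formula: N_min = ceil(Sum of Task Times / Cycle Time)
N_min = ceil(52 min / 17 min) = ceil(3.0588)
N_min = 4 stations

4


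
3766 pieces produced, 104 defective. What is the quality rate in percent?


Formula: Quality Rate = Good Pieces / Total Pieces * 100
Good pieces = 3766 - 104 = 3662
QR = 3662 / 3766 * 100 = 97.2%

97.2%


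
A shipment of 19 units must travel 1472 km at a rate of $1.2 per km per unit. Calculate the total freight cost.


TC = dist * cost * units = 1472 * 1.2 * 19 = $33561.60

$33561.60


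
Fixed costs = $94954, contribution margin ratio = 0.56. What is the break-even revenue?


Formula: BER = Fixed Costs / Contribution Margin Ratio
BER = $94954 / 0.56
BER = $169560.71 (to the nearest cent)

$169560.71


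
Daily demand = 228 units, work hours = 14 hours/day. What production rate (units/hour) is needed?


Formula: Production Rate = Daily Demand / Available Hours
Rate = 228 units/day / 14 hours/day
Rate = 16.3 units/hour

16.3 units/hour


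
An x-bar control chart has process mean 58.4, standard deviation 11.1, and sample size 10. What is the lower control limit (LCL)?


LCL = 58.4 - 3 * 11.1 / sqrt(10)

47.87


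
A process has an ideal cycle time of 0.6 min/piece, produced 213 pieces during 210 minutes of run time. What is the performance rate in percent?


Formula: Performance = (Ideal CT * Total Count) / Run Time * 100
Ideal output time = 0.6 * 213 = 127.8 min
Performance = 127.8 / 210 * 100 = 60.9%

60.9%


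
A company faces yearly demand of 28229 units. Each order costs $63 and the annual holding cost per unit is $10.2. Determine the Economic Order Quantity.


Formula: EOQ = sqrt(2 * D * S / H)
Numerator: 2 * 28229 * 63 = 3556854
2DS/H = 3556854 / 10.2 = 348711.2
EOQ = sqrt(348711.2) = 590.5 units

590.5 units


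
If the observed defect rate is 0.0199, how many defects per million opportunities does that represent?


DPMO = defect_rate * 1000000 = 0.0199 * 1000000

19900


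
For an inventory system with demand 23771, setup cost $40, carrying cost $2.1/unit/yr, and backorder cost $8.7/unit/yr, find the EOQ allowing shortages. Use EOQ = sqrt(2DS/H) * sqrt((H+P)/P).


Formula: EOQ* = sqrt(2DS/H) * sqrt((H+P)/P)
Base EOQ = sqrt(2*23771*40/2.1) = 951.61 units
Correction = sqrt((2.1+8.7)/8.7) = 1.11417
EOQ* = 951.61 * 1.11417 = 1060.3 units

1060.3 units


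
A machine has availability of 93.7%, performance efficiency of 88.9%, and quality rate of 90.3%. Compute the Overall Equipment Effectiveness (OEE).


Formula: OEE = Availability * Performance * Quality / 10000
A * P = 93.7% * 88.9% / 100 = 83.3%
OEE = 83.3% * 90.3% / 100 = 75.2%

75.2%


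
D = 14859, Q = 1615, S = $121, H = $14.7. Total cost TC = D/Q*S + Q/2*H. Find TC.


TC = 14859/1615 * 121 + 1615/2 * 14.7

$12983.52


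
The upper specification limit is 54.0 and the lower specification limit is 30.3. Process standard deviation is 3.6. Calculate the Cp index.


Cp = (54.0 - 30.3) / (6 * 3.6)

1.1


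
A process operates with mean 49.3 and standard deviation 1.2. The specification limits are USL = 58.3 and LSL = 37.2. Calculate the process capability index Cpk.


Cpu = (58.3 - 49.3) / (3 * 1.2) = 2.5
Cpl = (49.3 - 37.2) / (3 * 1.2) = 3.36
Cpk = min(2.5, 3.36) = 2.5

2.5


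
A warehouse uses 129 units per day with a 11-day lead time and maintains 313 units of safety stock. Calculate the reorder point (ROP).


Formula: ROP = (Daily Demand * Lead Time) + Safety Stock
Demand during lead time = 129 * 11 = 1419 units
ROP = 1419 + 313 = 1732 units

1732 units


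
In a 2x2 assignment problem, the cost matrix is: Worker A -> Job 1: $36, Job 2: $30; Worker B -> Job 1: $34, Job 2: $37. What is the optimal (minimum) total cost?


Option 1: A->1 + B->2 = $36 + $37 = $73
Option 2: A->2 + B->1 = $30 + $34 = $64
Min cost = min($73, $64) = $64

$64


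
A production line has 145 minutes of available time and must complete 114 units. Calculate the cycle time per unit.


Formula: CT = Available Time / Number of Units
CT = 145 min / 114 units
CT = 1.27 min/unit

1.27 min/unit


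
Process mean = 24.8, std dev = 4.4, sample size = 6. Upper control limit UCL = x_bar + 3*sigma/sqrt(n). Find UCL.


UCL = 24.8 + 3 * 4.4 / sqrt(6)

30.19


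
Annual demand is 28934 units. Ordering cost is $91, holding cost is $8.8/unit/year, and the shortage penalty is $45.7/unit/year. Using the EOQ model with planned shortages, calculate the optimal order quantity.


Formula: EOQ* = sqrt(2DS/H) * sqrt((H+P)/P)
Base EOQ = sqrt(2*28934*91/8.8) = 773.57 units
Correction = sqrt((8.8+45.7)/45.7) = 1.09204
EOQ* = 773.57 * 1.09204 = 844.8 units

844.8 units
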